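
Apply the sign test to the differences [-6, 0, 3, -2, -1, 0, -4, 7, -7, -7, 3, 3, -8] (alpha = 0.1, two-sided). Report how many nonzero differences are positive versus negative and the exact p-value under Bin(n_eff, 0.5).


Step 1: Discard zero differences. Original n = 13; n_eff = number of nonzero differences = 11.
Nonzero differences (with sign): -6, +3, -2, -1, -4, +7, -7, -7, +3, +3, -8
Step 2: Count signs: positive = 4, negative = 7.
Step 3: Under H0: P(positive) = 0.5, so the number of positives S ~ Bin(11, 0.5).
Step 4: Two-sided exact p-value = sum of Bin(11,0.5) probabilities at or below the observed probability = 0.548828.
Step 5: alpha = 0.1. fail to reject H0.

n_eff = 11, pos = 4, neg = 7, p = 0.548828, fail to reject H0.


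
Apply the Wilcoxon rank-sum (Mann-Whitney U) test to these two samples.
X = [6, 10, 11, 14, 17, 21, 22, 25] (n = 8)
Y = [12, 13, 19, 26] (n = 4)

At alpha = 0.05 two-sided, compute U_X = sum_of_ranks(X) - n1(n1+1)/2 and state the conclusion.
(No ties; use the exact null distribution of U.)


Step 1: Combine and sort all 12 observations; assign midranks.
sorted (value, group): (6,X), (10,X), (11,X), (12,Y), (13,Y), (14,X), (17,X), (19,Y), (21,X), (22,X), (25,X), (26,Y)
ranks: 6->1, 10->2, 11->3, 12->4, 13->5, 14->6, 17->7, 19->8, 21->9, 22->10, 25->11, 26->12
Step 2: Rank sum for X: R1 = 1 + 2 + 3 + 6 + 7 + 9 + 10 + 11 = 49.
Step 3: U_X = R1 - n1(n1+1)/2 = 49 - 8*9/2 = 49 - 36 = 13.
       U_Y = n1*n2 - U_X = 32 - 13 = 19.
Step 4: No ties, so the exact null distribution of U (based on enumerating the C(12,8) = 495 equally likely rank assignments) gives the two-sided p-value.
Step 5: p-value = 0.682828; compare to alpha = 0.05. fail to reject H0.

U_X = 13, p = 0.682828, fail to reject H0 at alpha = 0.05.


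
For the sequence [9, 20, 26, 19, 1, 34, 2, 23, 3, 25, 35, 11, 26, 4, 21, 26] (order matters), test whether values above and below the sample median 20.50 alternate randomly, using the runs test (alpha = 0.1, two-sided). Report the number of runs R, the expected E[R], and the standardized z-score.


Step 1: Compute median = 20.50; label A = above, B = below.
Labels in order: BBABBABABAABABAA  (n_A = 8, n_B = 8)
Step 2: Count runs R = 12.
Step 3: Under H0 (random ordering), E[R] = 2*n_A*n_B/(n_A+n_B) + 1 = 2*8*8/16 + 1 = 9.0000.
        Var[R] = 2*n_A*n_B*(2*n_A*n_B - n_A - n_B) / ((n_A+n_B)^2 * (n_A+n_B-1)) = 14336/3840 = 3.7333.
        SD[R] = 1.9322.
Step 4: Continuity-corrected z = (R - 0.5 - E[R]) / SD[R] = (12 - 0.5 - 9.0000) / 1.9322 = 1.2939.
Step 5: Two-sided p-value via normal approximation = 2*(1 - Phi(|z|)) = 0.195709.
Step 6: alpha = 0.1. fail to reject H0.

R = 12, z = 1.2939, p = 0.195709, fail to reject H0.


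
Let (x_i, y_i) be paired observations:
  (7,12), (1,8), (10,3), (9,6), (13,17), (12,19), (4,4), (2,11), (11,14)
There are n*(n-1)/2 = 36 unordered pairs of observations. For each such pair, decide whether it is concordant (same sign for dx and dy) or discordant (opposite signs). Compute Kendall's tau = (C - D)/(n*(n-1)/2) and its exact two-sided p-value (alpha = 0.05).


Step 1: Enumerate the 36 unordered pairs (i,j) with i<j and classify each by sign(x_j-x_i) * sign(y_j-y_i).
  (1,2):dx=-6,dy=-4->C; (1,3):dx=+3,dy=-9->D; (1,4):dx=+2,dy=-6->D; (1,5):dx=+6,dy=+5->C
  (1,6):dx=+5,dy=+7->C; (1,7):dx=-3,dy=-8->C; (1,8):dx=-5,dy=-1->C; (1,9):dx=+4,dy=+2->C
  (2,3):dx=+9,dy=-5->D; (2,4):dx=+8,dy=-2->D; (2,5):dx=+12,dy=+9->C; (2,6):dx=+11,dy=+11->C
  (2,7):dx=+3,dy=-4->D; (2,8):dx=+1,dy=+3->C; (2,9):dx=+10,dy=+6->C; (3,4):dx=-1,dy=+3->D
  (3,5):dx=+3,dy=+14->C; (3,6):dx=+2,dy=+16->C; (3,7):dx=-6,dy=+1->D; (3,8):dx=-8,dy=+8->D
  (3,9):dx=+1,dy=+11->C; (4,5):dx=+4,dy=+11->C; (4,6):dx=+3,dy=+13->C; (4,7):dx=-5,dy=-2->C
  (4,8):dx=-7,dy=+5->D; (4,9):dx=+2,dy=+8->C; (5,6):dx=-1,dy=+2->D; (5,7):dx=-9,dy=-13->C
  (5,8):dx=-11,dy=-6->C; (5,9):dx=-2,dy=-3->C; (6,7):dx=-8,dy=-15->C; (6,8):dx=-10,dy=-8->C
  (6,9):dx=-1,dy=-5->C; (7,8):dx=-2,dy=+7->D; (7,9):dx=+7,dy=+10->C; (8,9):dx=+9,dy=+3->C
Step 2: C = 25, D = 11, total pairs = 36.
Step 3: tau = (C - D)/(n(n-1)/2) = (25 - 11)/36 = 0.388889.
Step 4: Exact two-sided p-value (enumerate n! = 362880 permutations of y under H0): p = 0.180181.
Step 5: alpha = 0.05. fail to reject H0.

tau_b = 0.3889 (C=25, D=11), p = 0.180181, fail to reject H0.


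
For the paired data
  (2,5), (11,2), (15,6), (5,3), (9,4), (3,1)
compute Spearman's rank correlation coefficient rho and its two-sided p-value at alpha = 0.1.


Step 1: Rank x and y separately (midranks; no ties here).
rank(x): 2->1, 11->5, 15->6, 5->3, 9->4, 3->2
rank(y): 5->5, 2->2, 6->6, 3->3, 4->4, 1->1
Step 2: d_i = R_x(i) - R_y(i); compute d_i^2.
  (1-5)^2=16, (5-2)^2=9, (6-6)^2=0, (3-3)^2=0, (4-4)^2=0, (2-1)^2=1
sum(d^2) = 26.
Step 3: rho = 1 - 6*26 / (6*(6^2 - 1)) = 1 - 156/210 = 0.257143.
Step 4: Under H0, t = rho * sqrt((n-2)/(1-rho^2)) = 0.5322 ~ t(4).
Step 5: Two-sided p-value from the t-distribution with 4 df = 0.622787.
Step 6: alpha = 0.1. fail to reject H0.

rho = 0.2571, p = 0.622787, fail to reject H0 at alpha = 0.1.


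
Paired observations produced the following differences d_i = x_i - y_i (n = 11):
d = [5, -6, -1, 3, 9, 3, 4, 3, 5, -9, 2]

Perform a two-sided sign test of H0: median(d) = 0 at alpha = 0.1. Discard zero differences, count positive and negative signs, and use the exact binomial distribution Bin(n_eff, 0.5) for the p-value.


Step 1: Discard zero differences. Original n = 11; n_eff = number of nonzero differences = 11.
Nonzero differences (with sign): +5, -6, -1, +3, +9, +3, +4, +3, +5, -9, +2
Step 2: Count signs: positive = 8, negative = 3.
Step 3: Under H0: P(positive) = 0.5, so the number of positives S ~ Bin(11, 0.5).
Step 4: Two-sided exact p-value = sum of Bin(11,0.5) probabilities at or below the observed probability = 0.226562.
Step 5: alpha = 0.1. fail to reject H0.

n_eff = 11, pos = 8, neg = 3, p = 0.226562, fail to reject H0.


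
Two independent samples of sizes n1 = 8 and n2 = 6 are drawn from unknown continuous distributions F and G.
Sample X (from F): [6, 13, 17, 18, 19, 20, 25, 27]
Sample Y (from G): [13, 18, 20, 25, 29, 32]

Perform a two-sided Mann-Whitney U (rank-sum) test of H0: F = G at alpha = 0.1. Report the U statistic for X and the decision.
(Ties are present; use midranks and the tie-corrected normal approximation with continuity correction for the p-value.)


Step 1: Combine and sort all 14 observations; assign midranks.
sorted (value, group): (6,X), (13,X), (13,Y), (17,X), (18,X), (18,Y), (19,X), (20,X), (20,Y), (25,X), (25,Y), (27,X), (29,Y), (32,Y)
ranks: 6->1, 13->2.5, 13->2.5, 17->4, 18->5.5, 18->5.5, 19->7, 20->8.5, 20->8.5, 25->10.5, 25->10.5, 27->12, 29->13, 32->14
Step 2: Rank sum for X: R1 = 1 + 2.5 + 4 + 5.5 + 7 + 8.5 + 10.5 + 12 = 51.
Step 3: U_X = R1 - n1(n1+1)/2 = 51 - 8*9/2 = 51 - 36 = 15.
       U_Y = n1*n2 - U_X = 48 - 15 = 33.
Step 4: Ties are present, so use the tie-corrected normal approximation (with continuity correction) for the p-value.
Step 5: p-value = 0.270374; compare to alpha = 0.1. fail to reject H0.

U_X = 15, p = 0.270374, fail to reject H0 at alpha = 0.1.


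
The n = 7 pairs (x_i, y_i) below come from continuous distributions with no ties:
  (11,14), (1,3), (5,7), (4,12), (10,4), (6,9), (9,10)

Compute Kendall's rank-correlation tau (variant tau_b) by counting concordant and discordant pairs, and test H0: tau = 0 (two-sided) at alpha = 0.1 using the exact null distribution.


Step 1: Enumerate the 21 unordered pairs (i,j) with i<j and classify each by sign(x_j-x_i) * sign(y_j-y_i).
  (1,2):dx=-10,dy=-11->C; (1,3):dx=-6,dy=-7->C; (1,4):dx=-7,dy=-2->C; (1,5):dx=-1,dy=-10->C
  (1,6):dx=-5,dy=-5->C; (1,7):dx=-2,dy=-4->C; (2,3):dx=+4,dy=+4->C; (2,4):dx=+3,dy=+9->C
  (2,5):dx=+9,dy=+1->C; (2,6):dx=+5,dy=+6->C; (2,7):dx=+8,dy=+7->C; (3,4):dx=-1,dy=+5->D
  (3,5):dx=+5,dy=-3->D; (3,6):dx=+1,dy=+2->C; (3,7):dx=+4,dy=+3->C; (4,5):dx=+6,dy=-8->D
  (4,6):dx=+2,dy=-3->D; (4,7):dx=+5,dy=-2->D; (5,6):dx=-4,dy=+5->D; (5,7):dx=-1,dy=+6->D
  (6,7):dx=+3,dy=+1->C
Step 2: C = 14, D = 7, total pairs = 21.
Step 3: tau = (C - D)/(n(n-1)/2) = (14 - 7)/21 = 0.333333.
Step 4: Exact two-sided p-value (enumerate n! = 5040 permutations of y under H0): p = 0.381349.
Step 5: alpha = 0.1. fail to reject H0.

tau_b = 0.3333 (C=14, D=7), p = 0.381349, fail to reject H0.


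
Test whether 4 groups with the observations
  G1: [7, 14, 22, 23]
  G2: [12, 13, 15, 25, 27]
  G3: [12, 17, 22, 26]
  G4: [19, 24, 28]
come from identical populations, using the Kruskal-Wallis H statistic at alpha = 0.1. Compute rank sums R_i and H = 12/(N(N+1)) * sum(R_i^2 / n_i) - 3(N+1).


Step 1: Combine all N = 16 observations and assign midranks.
sorted (value, group, rank): (7,G1,1), (12,G2,2.5), (12,G3,2.5), (13,G2,4), (14,G1,5), (15,G2,6), (17,G3,7), (19,G4,8), (22,G1,9.5), (22,G3,9.5), (23,G1,11), (24,G4,12), (25,G2,13), (26,G3,14), (27,G2,15), (28,G4,16)
Step 2: Sum ranks within each group.
R_1 = 26.5 (n_1 = 4)
R_2 = 40.5 (n_2 = 5)
R_3 = 33 (n_3 = 4)
R_4 = 36 (n_4 = 3)
Step 3: H = 12/(N(N+1)) * sum(R_i^2/n_i) - 3(N+1)
     = 12/(16*17) * (26.5^2/4 + 40.5^2/5 + 33^2/4 + 36^2/3) - 3*17
     = 0.044118 * 1207.86 - 51
     = 2.288051.
Step 4: Ties present; correction factor C = 1 - 12/(16^3 - 16) = 0.997059. Corrected H = 2.288051 / 0.997059 = 2.294801.
Step 5: Under H0, H ~ chi^2(3); p-value = 0.513518.
Step 6: alpha = 0.1. fail to reject H0.

H = 2.2948, df = 3, p = 0.513518, fail to reject H0.


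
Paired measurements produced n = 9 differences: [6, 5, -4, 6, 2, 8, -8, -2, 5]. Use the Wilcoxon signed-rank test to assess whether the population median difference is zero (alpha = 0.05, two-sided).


Step 1: Drop any zero differences (none here) and take |d_i|.
|d| = [6, 5, 4, 6, 2, 8, 8, 2, 5]
Step 2: Midrank |d_i| (ties get averaged ranks).
ranks: |6|->6.5, |5|->4.5, |4|->3, |6|->6.5, |2|->1.5, |8|->8.5, |8|->8.5, |2|->1.5, |5|->4.5
Step 3: Attach original signs; sum ranks with positive sign and with negative sign.
W+ = 6.5 + 4.5 + 6.5 + 1.5 + 8.5 + 4.5 = 32
W- = 3 + 8.5 + 1.5 = 13
(Check: W+ + W- = 45 should equal n(n+1)/2 = 45.)
Step 4: Test statistic W = min(W+, W-) = 13.
Step 5: Ties in |d|, so use the tie-corrected normal approximation.
        E[W] = n(n+1)/4 = 9*10/4 = 22.5.
        Tie groups: |d|=2 (t=2), |d|=5 (t=2), |d|=6 (t=2), |d|=8 (t=2); sum(t^3 - t) = 24.
        Var[W] = n(n+1)(2n+1)/24 - sum(t^3-t)/48 = 1710/24 - 24/48 = 70.75.
        z = (W - E[W]) / sqrt(Var[W]) = (13 - 22.5) / 8.4113 = -1.1294.
        Two-sided p = 2*Phi(z) = 0.258715.
Step 6: alpha = 0.05. fail to reject H0.

W+ = 32, W- = 13, W = min = 13, p = 0.258715, fail to reject H0.


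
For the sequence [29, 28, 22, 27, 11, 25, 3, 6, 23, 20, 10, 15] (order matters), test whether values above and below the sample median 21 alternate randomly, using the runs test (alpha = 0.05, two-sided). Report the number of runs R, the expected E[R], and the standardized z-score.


Step 1: Compute median = 21; label A = above, B = below.
Labels in order: AAAABABBABBB  (n_A = 6, n_B = 6)
Step 2: Count runs R = 6.
Step 3: Under H0 (random ordering), E[R] = 2*n_A*n_B/(n_A+n_B) + 1 = 2*6*6/12 + 1 = 7.0000.
        Var[R] = 2*n_A*n_B*(2*n_A*n_B - n_A - n_B) / ((n_A+n_B)^2 * (n_A+n_B-1)) = 4320/1584 = 2.7273.
        SD[R] = 1.6514.
Step 4: Continuity-corrected z = (R + 0.5 - E[R]) / SD[R] = (6 + 0.5 - 7.0000) / 1.6514 = -0.3028.
Step 5: Two-sided p-value via normal approximation = 2*(1 - Phi(|z|)) = 0.762069.
Step 6: alpha = 0.05. fail to reject H0.

R = 6, z = -0.3028, p = 0.762069, fail to reject H0.


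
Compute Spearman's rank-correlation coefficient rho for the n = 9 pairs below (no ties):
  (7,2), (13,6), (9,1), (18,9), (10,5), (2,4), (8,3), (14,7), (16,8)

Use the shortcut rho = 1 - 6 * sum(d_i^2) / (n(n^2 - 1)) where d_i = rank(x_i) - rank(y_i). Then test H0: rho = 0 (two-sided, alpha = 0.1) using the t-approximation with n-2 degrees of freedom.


Step 1: Rank x and y separately (midranks; no ties here).
rank(x): 7->2, 13->6, 9->4, 18->9, 10->5, 2->1, 8->3, 14->7, 16->8
rank(y): 2->2, 6->6, 1->1, 9->9, 5->5, 4->4, 3->3, 7->7, 8->8
Step 2: d_i = R_x(i) - R_y(i); compute d_i^2.
  (2-2)^2=0, (6-6)^2=0, (4-1)^2=9, (9-9)^2=0, (5-5)^2=0, (1-4)^2=9, (3-3)^2=0, (7-7)^2=0, (8-8)^2=0
sum(d^2) = 18.
Step 3: rho = 1 - 6*18 / (9*(9^2 - 1)) = 1 - 108/720 = 0.850000.
Step 4: Under H0, t = rho * sqrt((n-2)/(1-rho^2)) = 4.2691 ~ t(7).
Step 5: Two-sided p-value from the t-distribution with 7 df = 0.003705.
Step 6: alpha = 0.1. reject H0.

rho = 0.8500, p = 0.003705, reject H0 at alpha = 0.1.


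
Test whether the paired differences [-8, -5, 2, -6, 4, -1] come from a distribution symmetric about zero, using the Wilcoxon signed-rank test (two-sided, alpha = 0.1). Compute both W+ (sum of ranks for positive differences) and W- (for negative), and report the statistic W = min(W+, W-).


Step 1: Drop any zero differences (none here) and take |d_i|.
|d| = [8, 5, 2, 6, 4, 1]
Step 2: Midrank |d_i| (ties get averaged ranks).
ranks: |8|->6, |5|->4, |2|->2, |6|->5, |4|->3, |1|->1
Step 3: Attach original signs; sum ranks with positive sign and with negative sign.
W+ = 2 + 3 = 5
W- = 6 + 4 + 5 + 1 = 16
(Check: W+ + W- = 21 should equal n(n+1)/2 = 21.)
Step 4: Test statistic W = min(W+, W-) = 5.
Step 5: No ties, so the exact null distribution over the 2^6 = 64 sign assignments gives the two-sided p-value = 0.312500.
Step 6: alpha = 0.1. fail to reject H0.

W+ = 5, W- = 16, W = min = 5, p = 0.312500, fail to reject H0.


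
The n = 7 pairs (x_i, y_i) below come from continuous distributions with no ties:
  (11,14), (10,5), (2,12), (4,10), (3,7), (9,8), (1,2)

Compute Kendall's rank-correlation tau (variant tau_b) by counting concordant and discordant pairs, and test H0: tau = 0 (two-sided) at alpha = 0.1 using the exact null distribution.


Step 1: Enumerate the 21 unordered pairs (i,j) with i<j and classify each by sign(x_j-x_i) * sign(y_j-y_i).
  (1,2):dx=-1,dy=-9->C; (1,3):dx=-9,dy=-2->C; (1,4):dx=-7,dy=-4->C; (1,5):dx=-8,dy=-7->C
  (1,6):dx=-2,dy=-6->C; (1,7):dx=-10,dy=-12->C; (2,3):dx=-8,dy=+7->D; (2,4):dx=-6,dy=+5->D
  (2,5):dx=-7,dy=+2->D; (2,6):dx=-1,dy=+3->D; (2,7):dx=-9,dy=-3->C; (3,4):dx=+2,dy=-2->D
  (3,5):dx=+1,dy=-5->D; (3,6):dx=+7,dy=-4->D; (3,7):dx=-1,dy=-10->C; (4,5):dx=-1,dy=-3->C
  (4,6):dx=+5,dy=-2->D; (4,7):dx=-3,dy=-8->C; (5,6):dx=+6,dy=+1->C; (5,7):dx=-2,dy=-5->C
  (6,7):dx=-8,dy=-6->C
Step 2: C = 13, D = 8, total pairs = 21.
Step 3: tau = (C - D)/(n(n-1)/2) = (13 - 8)/21 = 0.238095.
Step 4: Exact two-sided p-value (enumerate n! = 5040 permutations of y under H0): p = 0.561905.
Step 5: alpha = 0.1. fail to reject H0.

tau_b = 0.2381 (C=13, D=8), p = 0.561905, fail to reject H0.


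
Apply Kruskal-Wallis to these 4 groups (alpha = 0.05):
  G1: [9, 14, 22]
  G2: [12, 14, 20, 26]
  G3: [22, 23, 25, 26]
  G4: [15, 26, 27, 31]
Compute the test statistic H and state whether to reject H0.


Step 1: Combine all N = 15 observations and assign midranks.
sorted (value, group, rank): (9,G1,1), (12,G2,2), (14,G1,3.5), (14,G2,3.5), (15,G4,5), (20,G2,6), (22,G1,7.5), (22,G3,7.5), (23,G3,9), (25,G3,10), (26,G2,12), (26,G3,12), (26,G4,12), (27,G4,14), (31,G4,15)
Step 2: Sum ranks within each group.
R_1 = 12 (n_1 = 3)
R_2 = 23.5 (n_2 = 4)
R_3 = 38.5 (n_3 = 4)
R_4 = 46 (n_4 = 4)
Step 3: H = 12/(N(N+1)) * sum(R_i^2/n_i) - 3(N+1)
     = 12/(15*16) * (12^2/3 + 23.5^2/4 + 38.5^2/4 + 46^2/4) - 3*16
     = 0.050000 * 1085.62 - 48
     = 6.281250.
Step 4: Ties present; correction factor C = 1 - 36/(15^3 - 15) = 0.989286. Corrected H = 6.281250 / 0.989286 = 6.349278.
Step 5: Under H0, H ~ chi^2(3); p-value = 0.095800.
Step 6: alpha = 0.05. fail to reject H0.

H = 6.3493, df = 3, p = 0.095800, fail to reject H0.


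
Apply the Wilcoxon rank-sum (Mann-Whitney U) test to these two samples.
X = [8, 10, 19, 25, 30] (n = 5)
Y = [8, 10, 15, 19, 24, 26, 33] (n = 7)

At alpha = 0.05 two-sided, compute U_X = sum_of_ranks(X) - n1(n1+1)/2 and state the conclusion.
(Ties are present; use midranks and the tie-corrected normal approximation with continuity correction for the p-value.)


Step 1: Combine and sort all 12 observations; assign midranks.
sorted (value, group): (8,X), (8,Y), (10,X), (10,Y), (15,Y), (19,X), (19,Y), (24,Y), (25,X), (26,Y), (30,X), (33,Y)
ranks: 8->1.5, 8->1.5, 10->3.5, 10->3.5, 15->5, 19->6.5, 19->6.5, 24->8, 25->9, 26->10, 30->11, 33->12
Step 2: Rank sum for X: R1 = 1.5 + 3.5 + 6.5 + 9 + 11 = 31.5.
Step 3: U_X = R1 - n1(n1+1)/2 = 31.5 - 5*6/2 = 31.5 - 15 = 16.5.
       U_Y = n1*n2 - U_X = 35 - 16.5 = 18.5.
Step 4: Ties are present, so use the tie-corrected normal approximation (with continuity correction) for the p-value.
Step 5: p-value = 0.934942; compare to alpha = 0.05. fail to reject H0.

U_X = 16.5, p = 0.934942, fail to reject H0 at alpha = 0.05.


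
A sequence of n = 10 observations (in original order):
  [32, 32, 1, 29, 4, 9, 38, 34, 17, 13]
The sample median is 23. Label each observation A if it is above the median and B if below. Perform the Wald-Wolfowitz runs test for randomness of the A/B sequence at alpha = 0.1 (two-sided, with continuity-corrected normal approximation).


Step 1: Compute median = 23; label A = above, B = below.
Labels in order: AABABBAABB  (n_A = 5, n_B = 5)
Step 2: Count runs R = 6.
Step 3: Under H0 (random ordering), E[R] = 2*n_A*n_B/(n_A+n_B) + 1 = 2*5*5/10 + 1 = 6.0000.
        Var[R] = 2*n_A*n_B*(2*n_A*n_B - n_A - n_B) / ((n_A+n_B)^2 * (n_A+n_B-1)) = 2000/900 = 2.2222.
        SD[R] = 1.4907.
Step 4: R = E[R], so z = 0 with no continuity correction.
Step 5: Two-sided p-value via normal approximation = 2*(1 - Phi(|z|)) = 1.000000.
Step 6: alpha = 0.1. fail to reject H0.

R = 6, z = 0.0000, p = 1.000000, fail to reject H0.


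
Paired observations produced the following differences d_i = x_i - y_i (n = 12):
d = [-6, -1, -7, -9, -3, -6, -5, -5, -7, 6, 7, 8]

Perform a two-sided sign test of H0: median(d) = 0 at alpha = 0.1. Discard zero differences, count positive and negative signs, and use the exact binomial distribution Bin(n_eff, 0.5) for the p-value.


Step 1: Discard zero differences. Original n = 12; n_eff = number of nonzero differences = 12.
Nonzero differences (with sign): -6, -1, -7, -9, -3, -6, -5, -5, -7, +6, +7, +8
Step 2: Count signs: positive = 3, negative = 9.
Step 3: Under H0: P(positive) = 0.5, so the number of positives S ~ Bin(12, 0.5).
Step 4: Two-sided exact p-value = sum of Bin(12,0.5) probabilities at or below the observed probability = 0.145996.
Step 5: alpha = 0.1. fail to reject H0.

n_eff = 12, pos = 3, neg = 9, p = 0.145996, fail to reject H0.


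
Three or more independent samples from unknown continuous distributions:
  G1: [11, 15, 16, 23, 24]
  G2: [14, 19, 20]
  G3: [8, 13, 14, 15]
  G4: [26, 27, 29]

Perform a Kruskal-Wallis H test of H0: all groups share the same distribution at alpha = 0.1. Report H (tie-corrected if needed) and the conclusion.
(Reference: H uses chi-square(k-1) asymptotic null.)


Step 1: Combine all N = 15 observations and assign midranks.
sorted (value, group, rank): (8,G3,1), (11,G1,2), (13,G3,3), (14,G2,4.5), (14,G3,4.5), (15,G1,6.5), (15,G3,6.5), (16,G1,8), (19,G2,9), (20,G2,10), (23,G1,11), (24,G1,12), (26,G4,13), (27,G4,14), (29,G4,15)
Step 2: Sum ranks within each group.
R_1 = 39.5 (n_1 = 5)
R_2 = 23.5 (n_2 = 3)
R_3 = 15 (n_3 = 4)
R_4 = 42 (n_4 = 3)
Step 3: H = 12/(N(N+1)) * sum(R_i^2/n_i) - 3(N+1)
     = 12/(15*16) * (39.5^2/5 + 23.5^2/3 + 15^2/4 + 42^2/3) - 3*16
     = 0.050000 * 1140.38 - 48
     = 9.019167.
Step 4: Ties present; correction factor C = 1 - 12/(15^3 - 15) = 0.996429. Corrected H = 9.019167 / 0.996429 = 9.051493.
Step 5: Under H0, H ~ chi^2(3); p-value = 0.028614.
Step 6: alpha = 0.1. reject H0.

H = 9.0515, df = 3, p = 0.028614, reject H0.


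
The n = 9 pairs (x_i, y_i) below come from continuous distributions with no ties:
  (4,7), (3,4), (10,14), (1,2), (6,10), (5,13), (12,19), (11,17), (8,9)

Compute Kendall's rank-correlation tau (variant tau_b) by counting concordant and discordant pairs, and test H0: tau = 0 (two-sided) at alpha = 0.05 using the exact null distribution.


Step 1: Enumerate the 36 unordered pairs (i,j) with i<j and classify each by sign(x_j-x_i) * sign(y_j-y_i).
  (1,2):dx=-1,dy=-3->C; (1,3):dx=+6,dy=+7->C; (1,4):dx=-3,dy=-5->C; (1,5):dx=+2,dy=+3->C
  (1,6):dx=+1,dy=+6->C; (1,7):dx=+8,dy=+12->C; (1,8):dx=+7,dy=+10->C; (1,9):dx=+4,dy=+2->C
  (2,3):dx=+7,dy=+10->C; (2,4):dx=-2,dy=-2->C; (2,5):dx=+3,dy=+6->C; (2,6):dx=+2,dy=+9->C
  (2,7):dx=+9,dy=+15->C; (2,8):dx=+8,dy=+13->C; (2,9):dx=+5,dy=+5->C; (3,4):dx=-9,dy=-12->C
  (3,5):dx=-4,dy=-4->C; (3,6):dx=-5,dy=-1->C; (3,7):dx=+2,dy=+5->C; (3,8):dx=+1,dy=+3->C
  (3,9):dx=-2,dy=-5->C; (4,5):dx=+5,dy=+8->C; (4,6):dx=+4,dy=+11->C; (4,7):dx=+11,dy=+17->C
  (4,8):dx=+10,dy=+15->C; (4,9):dx=+7,dy=+7->C; (5,6):dx=-1,dy=+3->D; (5,7):dx=+6,dy=+9->C
  (5,8):dx=+5,dy=+7->C; (5,9):dx=+2,dy=-1->D; (6,7):dx=+7,dy=+6->C; (6,8):dx=+6,dy=+4->C
  (6,9):dx=+3,dy=-4->D; (7,8):dx=-1,dy=-2->C; (7,9):dx=-4,dy=-10->C; (8,9):dx=-3,dy=-8->C
Step 2: C = 33, D = 3, total pairs = 36.
Step 3: tau = (C - D)/(n(n-1)/2) = (33 - 3)/36 = 0.833333.
Step 4: Exact two-sided p-value (enumerate n! = 362880 permutations of y under H0): p = 0.000854.
Step 5: alpha = 0.05. reject H0.

tau_b = 0.8333 (C=33, D=3), p = 0.000854, reject H0.


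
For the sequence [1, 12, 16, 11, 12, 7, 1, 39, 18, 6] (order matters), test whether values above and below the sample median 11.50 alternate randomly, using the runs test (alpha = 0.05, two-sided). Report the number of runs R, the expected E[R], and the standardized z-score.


Step 1: Compute median = 11.50; label A = above, B = below.
Labels in order: BAABABBAAB  (n_A = 5, n_B = 5)
Step 2: Count runs R = 7.
Step 3: Under H0 (random ordering), E[R] = 2*n_A*n_B/(n_A+n_B) + 1 = 2*5*5/10 + 1 = 6.0000.
        Var[R] = 2*n_A*n_B*(2*n_A*n_B - n_A - n_B) / ((n_A+n_B)^2 * (n_A+n_B-1)) = 2000/900 = 2.2222.
        SD[R] = 1.4907.
Step 4: Continuity-corrected z = (R - 0.5 - E[R]) / SD[R] = (7 - 0.5 - 6.0000) / 1.4907 = 0.3354.
Step 5: Two-sided p-value via normal approximation = 2*(1 - Phi(|z|)) = 0.737316.
Step 6: alpha = 0.05. fail to reject H0.

R = 7, z = 0.3354, p = 0.737316, fail to reject H0.


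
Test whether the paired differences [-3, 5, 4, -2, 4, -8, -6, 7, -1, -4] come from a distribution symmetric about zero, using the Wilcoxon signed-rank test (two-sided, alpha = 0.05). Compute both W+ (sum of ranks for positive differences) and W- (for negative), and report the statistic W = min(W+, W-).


Step 1: Drop any zero differences (none here) and take |d_i|.
|d| = [3, 5, 4, 2, 4, 8, 6, 7, 1, 4]
Step 2: Midrank |d_i| (ties get averaged ranks).
ranks: |3|->3, |5|->7, |4|->5, |2|->2, |4|->5, |8|->10, |6|->8, |7|->9, |1|->1, |4|->5
Step 3: Attach original signs; sum ranks with positive sign and with negative sign.
W+ = 7 + 5 + 5 + 9 = 26
W- = 3 + 2 + 10 + 8 + 1 + 5 = 29
(Check: W+ + W- = 55 should equal n(n+1)/2 = 55.)
Step 4: Test statistic W = min(W+, W-) = 26.
Step 5: Ties in |d|, so use the tie-corrected normal approximation.
        E[W] = n(n+1)/4 = 10*11/4 = 27.5.
        Tie groups: |d|=4 (t=3); sum(t^3 - t) = 24.
        Var[W] = n(n+1)(2n+1)/24 - sum(t^3-t)/48 = 2310/24 - 24/48 = 95.75.
        z = (W - E[W]) / sqrt(Var[W]) = (26 - 27.5) / 9.7852 = -0.1533.
        Two-sided p = 2*Phi(z) = 0.878167.
Step 6: alpha = 0.05. fail to reject H0.

W+ = 26, W- = 29, W = min = 26, p = 0.878167, fail to reject H0.


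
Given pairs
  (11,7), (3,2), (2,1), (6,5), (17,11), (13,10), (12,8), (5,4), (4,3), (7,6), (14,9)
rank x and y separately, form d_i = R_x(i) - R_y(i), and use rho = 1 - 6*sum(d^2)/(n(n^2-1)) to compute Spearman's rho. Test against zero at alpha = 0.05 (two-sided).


Step 1: Rank x and y separately (midranks; no ties here).
rank(x): 11->7, 3->2, 2->1, 6->5, 17->11, 13->9, 12->8, 5->4, 4->3, 7->6, 14->10
rank(y): 7->7, 2->2, 1->1, 5->5, 11->11, 10->10, 8->8, 4->4, 3->3, 6->6, 9->9
Step 2: d_i = R_x(i) - R_y(i); compute d_i^2.
  (7-7)^2=0, (2-2)^2=0, (1-1)^2=0, (5-5)^2=0, (11-11)^2=0, (9-10)^2=1, (8-8)^2=0, (4-4)^2=0, (3-3)^2=0, (6-6)^2=0, (10-9)^2=1
sum(d^2) = 2.
Step 3: rho = 1 - 6*2 / (11*(11^2 - 1)) = 1 - 12/1320 = 0.990909.
Step 4: Under H0, t = rho * sqrt((n-2)/(1-rho^2)) = 22.0966 ~ t(9).
Step 5: Two-sided p-value from the t-distribution with 9 df = 0.000000.
Step 6: alpha = 0.05. reject H0.

rho = 0.9909, p = 0.000000, reject H0 at alpha = 0.05.


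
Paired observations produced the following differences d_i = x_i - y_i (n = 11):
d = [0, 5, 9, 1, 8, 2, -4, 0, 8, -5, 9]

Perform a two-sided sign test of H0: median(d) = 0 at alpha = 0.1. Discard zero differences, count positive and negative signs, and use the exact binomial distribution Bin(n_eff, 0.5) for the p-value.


Step 1: Discard zero differences. Original n = 11; n_eff = number of nonzero differences = 9.
Nonzero differences (with sign): +5, +9, +1, +8, +2, -4, +8, -5, +9
Step 2: Count signs: positive = 7, negative = 2.
Step 3: Under H0: P(positive) = 0.5, so the number of positives S ~ Bin(9, 0.5).
Step 4: Two-sided exact p-value = sum of Bin(9,0.5) probabilities at or below the observed probability = 0.179688.
Step 5: alpha = 0.1. fail to reject H0.

n_eff = 9, pos = 7, neg = 2, p = 0.179688, fail to reject H0.


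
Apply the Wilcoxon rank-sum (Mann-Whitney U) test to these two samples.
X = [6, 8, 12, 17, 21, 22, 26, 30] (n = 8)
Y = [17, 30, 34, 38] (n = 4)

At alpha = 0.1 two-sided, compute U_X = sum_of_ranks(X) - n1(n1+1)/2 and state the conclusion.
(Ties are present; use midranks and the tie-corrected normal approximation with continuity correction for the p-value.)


Step 1: Combine and sort all 12 observations; assign midranks.
sorted (value, group): (6,X), (8,X), (12,X), (17,X), (17,Y), (21,X), (22,X), (26,X), (30,X), (30,Y), (34,Y), (38,Y)
ranks: 6->1, 8->2, 12->3, 17->4.5, 17->4.5, 21->6, 22->7, 26->8, 30->9.5, 30->9.5, 34->11, 38->12
Step 2: Rank sum for X: R1 = 1 + 2 + 3 + 4.5 + 6 + 7 + 8 + 9.5 = 41.
Step 3: U_X = R1 - n1(n1+1)/2 = 41 - 8*9/2 = 41 - 36 = 5.
       U_Y = n1*n2 - U_X = 32 - 5 = 27.
Step 4: Ties are present, so use the tie-corrected normal approximation (with continuity correction) for the p-value.
Step 5: p-value = 0.073517; compare to alpha = 0.1. reject H0.

U_X = 5, p = 0.073517, reject H0 at alpha = 0.1.


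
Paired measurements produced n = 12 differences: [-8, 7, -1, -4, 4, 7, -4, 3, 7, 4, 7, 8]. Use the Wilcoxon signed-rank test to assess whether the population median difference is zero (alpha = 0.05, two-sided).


Step 1: Drop any zero differences (none here) and take |d_i|.
|d| = [8, 7, 1, 4, 4, 7, 4, 3, 7, 4, 7, 8]
Step 2: Midrank |d_i| (ties get averaged ranks).
ranks: |8|->11.5, |7|->8.5, |1|->1, |4|->4.5, |4|->4.5, |7|->8.5, |4|->4.5, |3|->2, |7|->8.5, |4|->4.5, |7|->8.5, |8|->11.5
Step 3: Attach original signs; sum ranks with positive sign and with negative sign.
W+ = 8.5 + 4.5 + 8.5 + 2 + 8.5 + 4.5 + 8.5 + 11.5 = 56.5
W- = 11.5 + 1 + 4.5 + 4.5 = 21.5
(Check: W+ + W- = 78 should equal n(n+1)/2 = 78.)
Step 4: Test statistic W = min(W+, W-) = 21.5.
Step 5: Ties in |d|, so use the tie-corrected normal approximation.
        E[W] = n(n+1)/4 = 12*13/4 = 39.
        Tie groups: |d|=4 (t=4), |d|=7 (t=4), |d|=8 (t=2); sum(t^3 - t) = 126.
        Var[W] = n(n+1)(2n+1)/24 - sum(t^3-t)/48 = 3900/24 - 126/48 = 159.875.
        z = (W - E[W]) / sqrt(Var[W]) = (21.5 - 39) / 12.6442 = -1.3840.
        Two-sided p = 2*Phi(z) = 0.166347.
Step 6: alpha = 0.05. fail to reject H0.

W+ = 56.5, W- = 21.5, W = min = 21.5, p = 0.166347, fail to reject H0.


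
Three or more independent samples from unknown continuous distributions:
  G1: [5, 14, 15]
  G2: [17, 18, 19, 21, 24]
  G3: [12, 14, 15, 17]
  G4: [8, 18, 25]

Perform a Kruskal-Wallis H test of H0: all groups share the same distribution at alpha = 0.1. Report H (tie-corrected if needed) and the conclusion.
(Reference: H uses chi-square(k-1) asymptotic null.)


Step 1: Combine all N = 15 observations and assign midranks.
sorted (value, group, rank): (5,G1,1), (8,G4,2), (12,G3,3), (14,G1,4.5), (14,G3,4.5), (15,G1,6.5), (15,G3,6.5), (17,G2,8.5), (17,G3,8.5), (18,G2,10.5), (18,G4,10.5), (19,G2,12), (21,G2,13), (24,G2,14), (25,G4,15)
Step 2: Sum ranks within each group.
R_1 = 12 (n_1 = 3)
R_2 = 58 (n_2 = 5)
R_3 = 22.5 (n_3 = 4)
R_4 = 27.5 (n_4 = 3)
Step 3: H = 12/(N(N+1)) * sum(R_i^2/n_i) - 3(N+1)
     = 12/(15*16) * (12^2/3 + 58^2/5 + 22.5^2/4 + 27.5^2/3) - 3*16
     = 0.050000 * 1099.45 - 48
     = 6.972292.
Step 4: Ties present; correction factor C = 1 - 24/(15^3 - 15) = 0.992857. Corrected H = 6.972292 / 0.992857 = 7.022452.
Step 5: Under H0, H ~ chi^2(3); p-value = 0.071186.
Step 6: alpha = 0.1. reject H0.

H = 7.0225, df = 3, p = 0.071186, reject H0.


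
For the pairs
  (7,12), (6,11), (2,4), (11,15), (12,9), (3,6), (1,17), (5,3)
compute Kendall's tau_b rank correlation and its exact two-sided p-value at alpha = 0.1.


Step 1: Enumerate the 28 unordered pairs (i,j) with i<j and classify each by sign(x_j-x_i) * sign(y_j-y_i).
  (1,2):dx=-1,dy=-1->C; (1,3):dx=-5,dy=-8->C; (1,4):dx=+4,dy=+3->C; (1,5):dx=+5,dy=-3->D
  (1,6):dx=-4,dy=-6->C; (1,7):dx=-6,dy=+5->D; (1,8):dx=-2,dy=-9->C; (2,3):dx=-4,dy=-7->C
  (2,4):dx=+5,dy=+4->C; (2,5):dx=+6,dy=-2->D; (2,6):dx=-3,dy=-5->C; (2,7):dx=-5,dy=+6->D
  (2,8):dx=-1,dy=-8->C; (3,4):dx=+9,dy=+11->C; (3,5):dx=+10,dy=+5->C; (3,6):dx=+1,dy=+2->C
  (3,7):dx=-1,dy=+13->D; (3,8):dx=+3,dy=-1->D; (4,5):dx=+1,dy=-6->D; (4,6):dx=-8,dy=-9->C
  (4,7):dx=-10,dy=+2->D; (4,8):dx=-6,dy=-12->C; (5,6):dx=-9,dy=-3->C; (5,7):dx=-11,dy=+8->D
  (5,8):dx=-7,dy=-6->C; (6,7):dx=-2,dy=+11->D; (6,8):dx=+2,dy=-3->D; (7,8):dx=+4,dy=-14->D
Step 2: C = 16, D = 12, total pairs = 28.
Step 3: tau = (C - D)/(n(n-1)/2) = (16 - 12)/28 = 0.142857.
Step 4: Exact two-sided p-value (enumerate n! = 40320 permutations of y under H0): p = 0.719544.
Step 5: alpha = 0.1. fail to reject H0.

tau_b = 0.1429 (C=16, D=12), p = 0.719544, fail to reject H0.


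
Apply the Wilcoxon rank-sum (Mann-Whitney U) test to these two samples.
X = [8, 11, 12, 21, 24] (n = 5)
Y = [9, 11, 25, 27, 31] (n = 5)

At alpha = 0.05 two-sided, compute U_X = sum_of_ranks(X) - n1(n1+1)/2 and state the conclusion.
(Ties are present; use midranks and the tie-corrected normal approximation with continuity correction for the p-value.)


Step 1: Combine and sort all 10 observations; assign midranks.
sorted (value, group): (8,X), (9,Y), (11,X), (11,Y), (12,X), (21,X), (24,X), (25,Y), (27,Y), (31,Y)
ranks: 8->1, 9->2, 11->3.5, 11->3.5, 12->5, 21->6, 24->7, 25->8, 27->9, 31->10
Step 2: Rank sum for X: R1 = 1 + 3.5 + 5 + 6 + 7 = 22.5.
Step 3: U_X = R1 - n1(n1+1)/2 = 22.5 - 5*6/2 = 22.5 - 15 = 7.5.
       U_Y = n1*n2 - U_X = 25 - 7.5 = 17.5.
Step 4: Ties are present, so use the tie-corrected normal approximation (with continuity correction) for the p-value.
Step 5: p-value = 0.345742; compare to alpha = 0.05. fail to reject H0.

U_X = 7.5, p = 0.345742, fail to reject H0 at alpha = 0.05.


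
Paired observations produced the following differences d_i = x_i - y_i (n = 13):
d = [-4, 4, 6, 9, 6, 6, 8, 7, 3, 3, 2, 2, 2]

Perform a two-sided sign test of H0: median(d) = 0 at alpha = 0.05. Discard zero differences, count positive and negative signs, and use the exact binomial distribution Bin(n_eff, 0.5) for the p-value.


Step 1: Discard zero differences. Original n = 13; n_eff = number of nonzero differences = 13.
Nonzero differences (with sign): -4, +4, +6, +9, +6, +6, +8, +7, +3, +3, +2, +2, +2
Step 2: Count signs: positive = 12, negative = 1.
Step 3: Under H0: P(positive) = 0.5, so the number of positives S ~ Bin(13, 0.5).
Step 4: Two-sided exact p-value = sum of Bin(13,0.5) probabilities at or below the observed probability = 0.003418.
Step 5: alpha = 0.05. reject H0.

n_eff = 13, pos = 12, neg = 1, p = 0.003418, reject H0.


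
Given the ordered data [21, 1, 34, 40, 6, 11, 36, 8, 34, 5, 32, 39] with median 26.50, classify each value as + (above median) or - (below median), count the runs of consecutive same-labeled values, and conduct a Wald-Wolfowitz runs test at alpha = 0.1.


Step 1: Compute median = 26.50; label A = above, B = below.
Labels in order: BBAABBABABAA  (n_A = 6, n_B = 6)
Step 2: Count runs R = 8.
Step 3: Under H0 (random ordering), E[R] = 2*n_A*n_B/(n_A+n_B) + 1 = 2*6*6/12 + 1 = 7.0000.
        Var[R] = 2*n_A*n_B*(2*n_A*n_B - n_A - n_B) / ((n_A+n_B)^2 * (n_A+n_B-1)) = 4320/1584 = 2.7273.
        SD[R] = 1.6514.
Step 4: Continuity-corrected z = (R - 0.5 - E[R]) / SD[R] = (8 - 0.5 - 7.0000) / 1.6514 = 0.3028.
Step 5: Two-sided p-value via normal approximation = 2*(1 - Phi(|z|)) = 0.762069.
Step 6: alpha = 0.1. fail to reject H0.

R = 8, z = 0.3028, p = 0.762069, fail to reject H0.


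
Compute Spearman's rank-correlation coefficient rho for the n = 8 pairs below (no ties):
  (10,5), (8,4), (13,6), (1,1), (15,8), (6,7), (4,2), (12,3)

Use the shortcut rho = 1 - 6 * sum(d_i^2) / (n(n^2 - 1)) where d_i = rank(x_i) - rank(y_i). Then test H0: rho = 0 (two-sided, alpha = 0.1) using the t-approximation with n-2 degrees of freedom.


Step 1: Rank x and y separately (midranks; no ties here).
rank(x): 10->5, 8->4, 13->7, 1->1, 15->8, 6->3, 4->2, 12->6
rank(y): 5->5, 4->4, 6->6, 1->1, 8->8, 7->7, 2->2, 3->3
Step 2: d_i = R_x(i) - R_y(i); compute d_i^2.
  (5-5)^2=0, (4-4)^2=0, (7-6)^2=1, (1-1)^2=0, (8-8)^2=0, (3-7)^2=16, (2-2)^2=0, (6-3)^2=9
sum(d^2) = 26.
Step 3: rho = 1 - 6*26 / (8*(8^2 - 1)) = 1 - 156/504 = 0.690476.
Step 4: Under H0, t = rho * sqrt((n-2)/(1-rho^2)) = 2.3382 ~ t(6).
Step 5: Two-sided p-value from the t-distribution with 6 df = 0.057990.
Step 6: alpha = 0.1. reject H0.

rho = 0.6905, p = 0.057990, reject H0 at alpha = 0.1.


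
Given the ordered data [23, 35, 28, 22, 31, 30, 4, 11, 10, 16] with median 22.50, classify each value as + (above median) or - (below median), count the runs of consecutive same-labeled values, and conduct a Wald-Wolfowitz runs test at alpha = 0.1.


Step 1: Compute median = 22.50; label A = above, B = below.
Labels in order: AAABAABBBB  (n_A = 5, n_B = 5)
Step 2: Count runs R = 4.
Step 3: Under H0 (random ordering), E[R] = 2*n_A*n_B/(n_A+n_B) + 1 = 2*5*5/10 + 1 = 6.0000.
        Var[R] = 2*n_A*n_B*(2*n_A*n_B - n_A - n_B) / ((n_A+n_B)^2 * (n_A+n_B-1)) = 2000/900 = 2.2222.
        SD[R] = 1.4907.
Step 4: Continuity-corrected z = (R + 0.5 - E[R]) / SD[R] = (4 + 0.5 - 6.0000) / 1.4907 = -1.0062.
Step 5: Two-sided p-value via normal approximation = 2*(1 - Phi(|z|)) = 0.314305.
Step 6: alpha = 0.1. fail to reject H0.

R = 4, z = -1.0062, p = 0.314305, fail to reject H0.


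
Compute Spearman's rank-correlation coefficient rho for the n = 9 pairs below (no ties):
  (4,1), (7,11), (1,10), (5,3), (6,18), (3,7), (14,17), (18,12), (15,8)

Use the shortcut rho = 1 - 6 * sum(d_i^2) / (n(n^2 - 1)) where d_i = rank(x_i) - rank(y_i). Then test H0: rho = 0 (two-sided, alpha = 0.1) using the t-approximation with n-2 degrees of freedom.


Step 1: Rank x and y separately (midranks; no ties here).
rank(x): 4->3, 7->6, 1->1, 5->4, 6->5, 3->2, 14->7, 18->9, 15->8
rank(y): 1->1, 11->6, 10->5, 3->2, 18->9, 7->3, 17->8, 12->7, 8->4
Step 2: d_i = R_x(i) - R_y(i); compute d_i^2.
  (3-1)^2=4, (6-6)^2=0, (1-5)^2=16, (4-2)^2=4, (5-9)^2=16, (2-3)^2=1, (7-8)^2=1, (9-7)^2=4, (8-4)^2=16
sum(d^2) = 62.
Step 3: rho = 1 - 6*62 / (9*(9^2 - 1)) = 1 - 372/720 = 0.483333.
Step 4: Under H0, t = rho * sqrt((n-2)/(1-rho^2)) = 1.4607 ~ t(7).
Step 5: Two-sided p-value from the t-distribution with 7 df = 0.187470.
Step 6: alpha = 0.1. fail to reject H0.

rho = 0.4833, p = 0.187470, fail to reject H0 at alpha = 0.1.


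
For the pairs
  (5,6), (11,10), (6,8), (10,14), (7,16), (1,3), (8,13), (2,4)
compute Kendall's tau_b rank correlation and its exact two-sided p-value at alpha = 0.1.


Step 1: Enumerate the 28 unordered pairs (i,j) with i<j and classify each by sign(x_j-x_i) * sign(y_j-y_i).
  (1,2):dx=+6,dy=+4->C; (1,3):dx=+1,dy=+2->C; (1,4):dx=+5,dy=+8->C; (1,5):dx=+2,dy=+10->C
  (1,6):dx=-4,dy=-3->C; (1,7):dx=+3,dy=+7->C; (1,8):dx=-3,dy=-2->C; (2,3):dx=-5,dy=-2->C
  (2,4):dx=-1,dy=+4->D; (2,5):dx=-4,dy=+6->D; (2,6):dx=-10,dy=-7->C; (2,7):dx=-3,dy=+3->D
  (2,8):dx=-9,dy=-6->C; (3,4):dx=+4,dy=+6->C; (3,5):dx=+1,dy=+8->C; (3,6):dx=-5,dy=-5->C
  (3,7):dx=+2,dy=+5->C; (3,8):dx=-4,dy=-4->C; (4,5):dx=-3,dy=+2->D; (4,6):dx=-9,dy=-11->C
  (4,7):dx=-2,dy=-1->C; (4,8):dx=-8,dy=-10->C; (5,6):dx=-6,dy=-13->C; (5,7):dx=+1,dy=-3->D
  (5,8):dx=-5,dy=-12->C; (6,7):dx=+7,dy=+10->C; (6,8):dx=+1,dy=+1->C; (7,8):dx=-6,dy=-9->C
Step 2: C = 23, D = 5, total pairs = 28.
Step 3: tau = (C - D)/(n(n-1)/2) = (23 - 5)/28 = 0.642857.
Step 4: Exact two-sided p-value (enumerate n! = 40320 permutations of y under H0): p = 0.031151.
Step 5: alpha = 0.1. reject H0.

tau_b = 0.6429 (C=23, D=5), p = 0.031151, reject H0.


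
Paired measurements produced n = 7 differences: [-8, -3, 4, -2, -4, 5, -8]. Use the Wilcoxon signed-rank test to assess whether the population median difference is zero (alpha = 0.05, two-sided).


Step 1: Drop any zero differences (none here) and take |d_i|.
|d| = [8, 3, 4, 2, 4, 5, 8]
Step 2: Midrank |d_i| (ties get averaged ranks).
ranks: |8|->6.5, |3|->2, |4|->3.5, |2|->1, |4|->3.5, |5|->5, |8|->6.5
Step 3: Attach original signs; sum ranks with positive sign and with negative sign.
W+ = 3.5 + 5 = 8.5
W- = 6.5 + 2 + 1 + 3.5 + 6.5 = 19.5
(Check: W+ + W- = 28 should equal n(n+1)/2 = 28.)
Step 4: Test statistic W = min(W+, W-) = 8.5.
Step 5: Ties in |d|, so use the tie-corrected normal approximation.
        E[W] = n(n+1)/4 = 7*8/4 = 14.
        Tie groups: |d|=4 (t=2), |d|=8 (t=2); sum(t^3 - t) = 12.
        Var[W] = n(n+1)(2n+1)/24 - sum(t^3-t)/48 = 840/24 - 12/48 = 34.75.
        z = (W - E[W]) / sqrt(Var[W]) = (8.5 - 14) / 5.8949 = -0.9330.
        Two-sided p = 2*Phi(z) = 0.350816.
Step 6: alpha = 0.05. fail to reject H0.

W+ = 8.5, W- = 19.5, W = min = 8.5, p = 0.350816, fail to reject H0.


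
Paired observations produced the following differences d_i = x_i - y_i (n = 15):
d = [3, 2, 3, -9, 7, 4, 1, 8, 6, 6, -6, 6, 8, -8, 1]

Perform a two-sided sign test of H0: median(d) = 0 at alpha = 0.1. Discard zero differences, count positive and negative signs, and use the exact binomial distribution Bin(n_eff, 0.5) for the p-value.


Step 1: Discard zero differences. Original n = 15; n_eff = number of nonzero differences = 15.
Nonzero differences (with sign): +3, +2, +3, -9, +7, +4, +1, +8, +6, +6, -6, +6, +8, -8, +1
Step 2: Count signs: positive = 12, negative = 3.
Step 3: Under H0: P(positive) = 0.5, so the number of positives S ~ Bin(15, 0.5).
Step 4: Two-sided exact p-value = sum of Bin(15,0.5) probabilities at or below the observed probability = 0.035156.
Step 5: alpha = 0.1. reject H0.

n_eff = 15, pos = 12, neg = 3, p = 0.035156, reject H0.


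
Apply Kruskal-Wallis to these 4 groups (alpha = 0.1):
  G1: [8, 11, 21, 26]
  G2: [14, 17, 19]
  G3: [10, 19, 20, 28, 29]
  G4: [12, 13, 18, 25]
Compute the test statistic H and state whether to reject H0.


Step 1: Combine all N = 16 observations and assign midranks.
sorted (value, group, rank): (8,G1,1), (10,G3,2), (11,G1,3), (12,G4,4), (13,G4,5), (14,G2,6), (17,G2,7), (18,G4,8), (19,G2,9.5), (19,G3,9.5), (20,G3,11), (21,G1,12), (25,G4,13), (26,G1,14), (28,G3,15), (29,G3,16)
Step 2: Sum ranks within each group.
R_1 = 30 (n_1 = 4)
R_2 = 22.5 (n_2 = 3)
R_3 = 53.5 (n_3 = 5)
R_4 = 30 (n_4 = 4)
Step 3: H = 12/(N(N+1)) * sum(R_i^2/n_i) - 3(N+1)
     = 12/(16*17) * (30^2/4 + 22.5^2/3 + 53.5^2/5 + 30^2/4) - 3*17
     = 0.044118 * 1191.2 - 51
     = 1.552941.
Step 4: Ties present; correction factor C = 1 - 6/(16^3 - 16) = 0.998529. Corrected H = 1.552941 / 0.998529 = 1.555228.
Step 5: Under H0, H ~ chi^2(3); p-value = 0.669584.
Step 6: alpha = 0.1. fail to reject H0.

H = 1.5552, df = 3, p = 0.669584, fail to reject H0.


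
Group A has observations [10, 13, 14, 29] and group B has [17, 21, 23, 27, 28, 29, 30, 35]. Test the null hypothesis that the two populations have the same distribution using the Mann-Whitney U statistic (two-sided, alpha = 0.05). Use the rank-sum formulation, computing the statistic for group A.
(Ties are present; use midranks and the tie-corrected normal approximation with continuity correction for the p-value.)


Step 1: Combine and sort all 12 observations; assign midranks.
sorted (value, group): (10,X), (13,X), (14,X), (17,Y), (21,Y), (23,Y), (27,Y), (28,Y), (29,X), (29,Y), (30,Y), (35,Y)
ranks: 10->1, 13->2, 14->3, 17->4, 21->5, 23->6, 27->7, 28->8, 29->9.5, 29->9.5, 30->11, 35->12
Step 2: Rank sum for X: R1 = 1 + 2 + 3 + 9.5 = 15.5.
Step 3: U_X = R1 - n1(n1+1)/2 = 15.5 - 4*5/2 = 15.5 - 10 = 5.5.
       U_Y = n1*n2 - U_X = 32 - 5.5 = 26.5.
Step 4: Ties are present, so use the tie-corrected normal approximation (with continuity correction) for the p-value.
Step 5: p-value = 0.088869; compare to alpha = 0.05. fail to reject H0.

U_X = 5.5, p = 0.088869, fail to reject H0 at alpha = 0.05.
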